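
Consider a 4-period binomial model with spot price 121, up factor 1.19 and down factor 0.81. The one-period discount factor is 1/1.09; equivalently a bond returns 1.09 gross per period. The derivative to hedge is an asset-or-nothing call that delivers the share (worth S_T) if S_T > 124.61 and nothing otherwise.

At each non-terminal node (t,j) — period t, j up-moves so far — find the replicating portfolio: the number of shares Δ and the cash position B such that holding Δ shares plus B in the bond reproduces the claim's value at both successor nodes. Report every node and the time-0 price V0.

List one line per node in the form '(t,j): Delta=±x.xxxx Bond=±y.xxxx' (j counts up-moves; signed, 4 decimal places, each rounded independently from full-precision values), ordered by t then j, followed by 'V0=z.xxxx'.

No-arbitrage ⇒ martingale measure with p* = (R−d)/(u−d) = 0.7368.
Terminal values V(4,·): V(4,0)=0.0000, V(4,1)=0.0000, V(4,2)=0.0000, V(4,3)=165.1624, V(4,4)=242.6460
(3,0): S=64.3044. Δ = (V_up−V_dn)/(S_up−S_dn) = (0.0000−0.0000)/(76.5222−52.0865) = 0.0000. V = [p*·0.0000 + (1−p*)·0.0000]/1.09 = 0.0000. B = V − Δ·S = 0.0000.
(3,1): S=94.4718. Δ = (V_up−V_dn)/(S_up−S_dn) = (0.0000−0.0000)/(112.4215−76.5222) = 0.0000. V = [p*·0.0000 + (1−p*)·0.0000]/1.09 = 0.0000. B = V − Δ·S = 0.0000.
(3,2): S=138.7920. Δ = (V_up−V_dn)/(S_up−S_dn) = (165.1624−0.0000)/(165.1624−112.4215) = 3.1316. V = [p*·165.1624 + (1−p*)·0.0000]/1.09 = 111.6501. B = V − Δ·S = -322.9879.
(3,3): S=203.9042. Δ = (V_up−V_dn)/(S_up−S_dn) = (242.6460−165.1624)/(242.6460−165.1624) = 1.0000. V = [p*·242.6460 + (1−p*)·165.1624]/1.09 = 203.9042. B = V − Δ·S = 0.0000.
(2,0): S=79.3881. Δ = (V_up−V_dn)/(S_up−S_dn) = (0.0000−0.0000)/(94.4718−64.3044) = 0.0000. V = [p*·0.0000 + (1−p*)·0.0000]/1.09 = 0.0000. B = V − Δ·S = 0.0000.
(2,1): S=116.6319. Δ = (V_up−V_dn)/(S_up−S_dn) = (111.6501−0.0000)/(138.7920−94.4718) = 2.5192. V = [p*·111.6501 + (1−p*)·0.0000]/1.09 = 75.4757. B = V − Δ·S = -218.3404.
(2,2): S=171.3481. Δ = (V_up−V_dn)/(S_up−S_dn) = (203.9042−111.6501)/(203.9042−138.7920) = 1.4168. V = [p*·203.9042 + (1−p*)·111.6501]/1.09 = 164.7953. B = V − Δ·S = -77.9787.
(1,0): S=98.0100. Δ = (V_up−V_dn)/(S_up−S_dn) = (75.4757−0.0000)/(116.6319−79.3881) = 2.0265. V = [p*·75.4757 + (1−p*)·0.0000]/1.09 = 51.0217. B = V − Δ·S = -147.5985.
(1,1): S=143.9900. Δ = (V_up−V_dn)/(S_up−S_dn) = (164.7953−75.4757)/(171.3481−116.6319) = 1.6324. V = [p*·164.7953 + (1−p*)·75.4757]/1.09 = 129.6240. B = V − Δ·S = -105.4275.
(0,0): S=121.0000. Δ = (V_up−V_dn)/(S_up−S_dn) = (129.6240−51.0217)/(143.9900−98.0100) = 1.7095. V = [p*·129.6240 + (1−p*)·51.0217]/1.09 = 99.9442. B = V − Δ·S = -106.9038.
Each (Δ,B) replicates both successor values, so the strategy is self-financing and V0 is arbitrage-free.

(0,0): Delta=1.7095 Bond=-106.9038
(1,0): Delta=2.0265 Bond=-147.5985
(1,1): Delta=1.6324 Bond=-105.4275
(2,0): Delta=0.0000 Bond=0.0000
(2,1): Delta=2.5192 Bond=-218.3404
(2,2): Delta=1.4168 Bond=-77.9787
(3,0): Delta=0.0000 Bond=0.0000
(3,1): Delta=0.0000 Bond=0.0000
(3,2): Delta=3.1316 Bond=-322.9879
(3,3): Delta=1.0000 Bond=0.0000
V0=99.9442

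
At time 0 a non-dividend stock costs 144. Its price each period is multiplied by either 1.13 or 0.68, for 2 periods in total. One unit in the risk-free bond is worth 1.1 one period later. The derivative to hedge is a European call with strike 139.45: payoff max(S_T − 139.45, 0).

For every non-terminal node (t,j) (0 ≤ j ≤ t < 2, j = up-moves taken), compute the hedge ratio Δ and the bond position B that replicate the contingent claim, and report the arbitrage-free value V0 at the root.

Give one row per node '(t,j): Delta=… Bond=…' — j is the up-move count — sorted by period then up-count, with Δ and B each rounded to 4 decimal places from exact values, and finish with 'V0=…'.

The replicating-portfolio and risk-neutral prices coincide; use p* = (1.1−0.68)/(1.13−0.68) = 0.9333 for the latter.
Terminal values V(2,·): V(2,0)=0.0000, V(2,1)=0.0000, V(2,2)=44.4236
Node (1,0) S=97.9200: V=(p*·0.0000+(1−p*)·0.0000)/1.1=0.0000; Δ=(0.0000−0.0000)/(110.6496−66.5856)=0.0000; B=V−Δ·S=0.0000
Node (1,1) S=162.7200: V=(p*·44.4236+(1−p*)·0.0000)/1.1=37.6928; Δ=(44.4236−0.0000)/(183.8736−110.6496)=0.6067; B=V−Δ·S=-61.0264
Node (0,0) S=144.0000: V=(p*·37.6928+(1−p*)·0.0000)/1.1=31.9817; Δ=(37.6928−0.0000)/(162.7200−97.9200)=0.5817; B=V−Δ·S=-51.7799
Check: Δ(0,0)·S0 + B(0,0) = 31.9817 = V0.

(0,0): Delta=0.5817 Bond=-51.7799
(1,0): Delta=0.0000 Bond=0.0000
(1,1): Delta=0.6067 Bond=-61.0264
V0=31.9817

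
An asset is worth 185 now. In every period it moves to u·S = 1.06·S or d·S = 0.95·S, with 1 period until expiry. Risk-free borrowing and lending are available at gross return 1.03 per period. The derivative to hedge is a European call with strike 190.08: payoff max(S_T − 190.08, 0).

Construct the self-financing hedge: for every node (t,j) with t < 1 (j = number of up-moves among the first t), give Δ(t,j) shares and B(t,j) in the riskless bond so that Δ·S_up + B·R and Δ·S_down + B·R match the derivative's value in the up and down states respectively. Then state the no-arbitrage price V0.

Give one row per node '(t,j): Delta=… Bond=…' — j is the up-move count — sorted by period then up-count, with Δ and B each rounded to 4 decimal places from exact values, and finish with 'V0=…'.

Since d<R<u, set p* = (R−d)/(u−d) = 0.7273; price each node as the discounted p*-expectation of its children.
Terminal values V(1,·): V(1,0)=0.0000, V(1,1)=6.0200
  t=0,j=0: stock 185.0000 → up 196.1000 (V=6.0200), down 175.7500 (V=0.0000). Price 4.2507; hedge Δ=0.2958, bond B=-50.4766.
Each (Δ,B) replicates both successor values, so the strategy is self-financing and V0 is arbitrage-free.

(0,0): Delta=0.2958 Bond=-50.4766
V0=4.2507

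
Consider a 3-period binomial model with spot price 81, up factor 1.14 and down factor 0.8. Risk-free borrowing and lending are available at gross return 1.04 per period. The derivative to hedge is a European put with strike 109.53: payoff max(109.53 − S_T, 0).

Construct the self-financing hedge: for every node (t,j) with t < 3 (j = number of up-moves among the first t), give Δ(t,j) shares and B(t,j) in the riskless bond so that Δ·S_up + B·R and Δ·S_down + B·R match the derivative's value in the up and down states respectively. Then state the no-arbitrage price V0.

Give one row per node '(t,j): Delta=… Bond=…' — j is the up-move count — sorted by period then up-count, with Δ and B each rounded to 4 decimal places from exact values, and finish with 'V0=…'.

(0,0): Delta=-0.8248 Bond=86.4540
(1,0): Delta=-1.0000 Bond=101.2666
(1,1): Delta=-0.7735 Bond=85.1812
(2,0): Delta=-1.0000 Bond=105.3173
(2,1): Delta=-1.0000 Bond=105.3173
(2,2): Delta=-0.7073 Bond=81.6181
V0=19.6471

The replicating-portfolio and risk-neutral prices coincide; use p* = (1.04−0.8)/(1.14−0.8) = 0.7059 for the latter.
Payoff layer (t=3): V(3,0)=68.0580, V(3,1)=50.4324, V(3,2)=25.3159, V(3,3)=0.0000
  t=2,j=0: stock 51.8400 → up 59.0976 (V=50.4324), down 41.4720 (V=68.0580). Price 53.4773; hedge Δ=-1.0000, bond B=105.3173.
  t=2,j=1: stock 73.8720 → up 84.2141 (V=25.3159), down 59.0976 (V=50.4324). Price 31.4453; hedge Δ=-1.0000, bond B=105.3173.
  t=2,j=2: stock 105.2676 → up 120.0051 (V=0.0000), down 84.2141 (V=25.3159). Price 7.1595; hedge Δ=-0.7073, bond B=81.6181.
  t=1,j=0: stock 64.8000 → up 73.8720 (V=31.4453), down 51.8400 (V=53.4773). Price 36.4666; hedge Δ=-1.0000, bond B=101.2666.
  t=1,j=1: stock 92.3400 → up 105.2676 (V=7.1595), down 73.8720 (V=31.4453). Price 13.7523; hedge Δ=-0.7735, bond B=85.1812.
  t=0,j=0: stock 81.0000 → up 92.3400 (V=13.7523), down 64.8000 (V=36.4666). Price 19.6471; hedge Δ=-0.8248, bond B=86.4540.
Check: Δ(0,0)·S0 + B(0,0) = 19.6471 = V0.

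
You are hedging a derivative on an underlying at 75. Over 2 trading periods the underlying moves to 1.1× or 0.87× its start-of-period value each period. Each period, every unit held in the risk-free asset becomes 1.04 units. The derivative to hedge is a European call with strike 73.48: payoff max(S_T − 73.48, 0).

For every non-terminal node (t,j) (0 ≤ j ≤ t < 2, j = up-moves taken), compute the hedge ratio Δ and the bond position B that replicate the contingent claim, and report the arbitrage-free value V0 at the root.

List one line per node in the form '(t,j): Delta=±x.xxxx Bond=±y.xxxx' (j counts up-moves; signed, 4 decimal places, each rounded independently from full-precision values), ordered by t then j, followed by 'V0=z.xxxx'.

Since d<R<u, set p* = (R−d)/(u−d) = 0.7391; price each node as the discounted p*-expectation of its children.
Payoff layer (t=2): V(2,0)=0.0000, V(2,1)=0.0000, V(2,2)=17.2700
Node (1,0) S=65.2500: V=(p*·0.0000+(1−p*)·0.0000)/1.04=0.0000; Δ=(0.0000−0.0000)/(71.7750−56.7675)=0.0000; B=V−Δ·S=0.0000
Node (1,1) S=82.5000: V=(p*·17.2700+(1−p*)·0.0000)/1.04=12.2738; Δ=(17.2700−0.0000)/(90.7500−71.7750)=0.9101; B=V−Δ·S=-62.8131
Node (0,0) S=75.0000: V=(p*·12.2738+(1−p*)·0.0000)/1.04=8.7230; Δ=(12.2738−0.0000)/(82.5000−65.2500)=0.7115; B=V−Δ·S=-44.6414
Self-financing check: at every node Δ·S+B equals the discounted successor values.

(0,0): Delta=0.7115 Bond=-44.6414
(1,0): Delta=0.0000 Bond=0.0000
(1,1): Delta=0.9101 Bond=-62.8131
V0=8.7230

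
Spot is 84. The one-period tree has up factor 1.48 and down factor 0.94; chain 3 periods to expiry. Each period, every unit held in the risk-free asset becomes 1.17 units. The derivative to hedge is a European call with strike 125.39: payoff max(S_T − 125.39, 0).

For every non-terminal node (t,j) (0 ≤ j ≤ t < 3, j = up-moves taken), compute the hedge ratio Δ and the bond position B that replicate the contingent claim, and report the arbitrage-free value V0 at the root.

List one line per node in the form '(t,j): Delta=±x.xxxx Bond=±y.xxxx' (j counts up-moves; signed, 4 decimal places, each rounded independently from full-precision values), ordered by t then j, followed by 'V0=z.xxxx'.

(0,0): Delta=0.6649 Bond=-39.4833
(1,0): Delta=0.4061 Bond=-25.7617
(1,1): Delta=0.8864 Bond=-73.7367
(2,0): Delta=0.0000 Bond=0.0000
(2,1): Delta=0.7537 Bond=-70.7663
(2,2): Delta=1.0000 Bond=-107.1709
V0=16.3666

The replicating-portfolio and risk-neutral prices coincide; use p* = (1.17−0.94)/(1.48−0.94) = 0.4259 for the latter.
Terminal payoffs: V(3,0)=0.0000, V(3,1)=0.0000, V(3,2)=47.5640, V(3,3)=146.9205
(2,0): S=74.2224. Δ = (V_up−V_dn)/(S_up−S_dn) = (0.0000−0.0000)/(109.8492−69.7691) = 0.0000. V = [p*·0.0000 + (1−p*)·0.0000]/1.17 = 0.0000. B = V − Δ·S = 0.0000.
(2,1): S=116.8608. Δ = (V_up−V_dn)/(S_up−S_dn) = (47.5640−0.0000)/(172.9540−109.8492) = 0.7537. V = [p*·47.5640 + (1−p*)·0.0000]/1.17 = 17.3152. B = V − Δ·S = -70.7663.
(2,2): S=183.9936. Δ = (V_up−V_dn)/(S_up−S_dn) = (146.9205−47.5640)/(272.3105−172.9540) = 1.0000. V = [p*·146.9205 + (1−p*)·47.5640]/1.17 = 76.8227. B = V − Δ·S = -107.1709.
(1,0): S=78.9600. Δ = (V_up−V_dn)/(S_up−S_dn) = (17.3152−0.0000)/(116.8608−74.2224) = 0.4061. V = [p*·17.3152 + (1−p*)·0.0000]/1.17 = 6.3034. B = V − Δ·S = -25.7617.
(1,1): S=124.3200. Δ = (V_up−V_dn)/(S_up−S_dn) = (76.8227−17.3152)/(183.9936−116.8608) = 0.8864. V = [p*·76.8227 + (1−p*)·17.3152]/1.17 = 36.4623. B = V − Δ·S = -73.7367.
(0,0): S=84.0000. Δ = (V_up−V_dn)/(S_up−S_dn) = (36.4623−6.3034)/(124.3200−78.9600) = 0.6649. V = [p*·36.4623 + (1−p*)·6.3034]/1.17 = 16.3666. B = V − Δ·S = -39.4833.
The time-0 hedge costs 16.3666, which is the no-arbitrage price.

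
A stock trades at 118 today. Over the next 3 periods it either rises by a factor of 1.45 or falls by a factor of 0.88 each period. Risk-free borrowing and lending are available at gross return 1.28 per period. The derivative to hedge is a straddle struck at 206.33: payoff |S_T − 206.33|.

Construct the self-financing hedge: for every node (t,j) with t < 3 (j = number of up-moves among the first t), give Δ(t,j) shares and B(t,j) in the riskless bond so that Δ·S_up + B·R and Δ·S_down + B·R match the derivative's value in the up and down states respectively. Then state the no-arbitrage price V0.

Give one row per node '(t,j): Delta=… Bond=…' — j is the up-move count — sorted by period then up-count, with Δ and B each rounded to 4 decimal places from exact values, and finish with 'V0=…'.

(0,0): Delta=0.3550 Bond=-5.9079
(1,0): Delta=-0.7778 Bond=110.0720
(1,1): Delta=0.6472 Bond=-57.5567
(2,0): Delta=-1.0000 Bond=161.1953
(2,1): Delta=-0.7205 Bond=132.2634
(2,2): Delta=1.0000 Bond=-161.1953
V0=35.9851

Under the risk-neutral measure, an up-move has probability p* = (R−d)/(u−d) = 0.7018 and values discount at R = 1.28.
Terminal payoffs: V(3,0)=125.9163, V(3,1)=73.8302, V(3,2)=11.9936, V(3,3)=153.4077
(2,0): S=91.3792. Δ = (V_up−V_dn)/(S_up−S_dn) = (73.8302−125.9163)/(132.4998−80.4137) = -1.0000. V = [p*·73.8302 + (1−p*)·125.9163]/1.28 = 69.8161. B = V − Δ·S = 161.1953.
(2,1): S=150.5680. Δ = (V_up−V_dn)/(S_up−S_dn) = (11.9936−73.8302)/(218.3236−132.4998) = -0.7205. V = [p*·11.9936 + (1−p*)·73.8302]/1.28 = 23.7782. B = V − Δ·S = 132.2634.
(2,2): S=248.0950. Δ = (V_up−V_dn)/(S_up−S_dn) = (153.4077−11.9936)/(359.7378−218.3236) = 1.0000. V = [p*·153.4077 + (1−p*)·11.9936]/1.28 = 86.8997. B = V − Δ·S = -161.1953.
(1,0): S=103.8400. Δ = (V_up−V_dn)/(S_up−S_dn) = (23.7782−69.8161)/(150.5680−91.3792) = -0.7778. V = [p*·23.7782 + (1−p*)·69.8161]/1.28 = 29.3037. B = V − Δ·S = 110.0720.
(1,1): S=171.1000. Δ = (V_up−V_dn)/(S_up−S_dn) = (86.8997−23.7782)/(248.0950−150.5680) = 0.6472. V = [p*·86.8997 + (1−p*)·23.7782]/1.28 = 53.1828. B = V − Δ·S = -57.5567.
(0,0): S=118.0000. Δ = (V_up−V_dn)/(S_up−S_dn) = (53.1828−29.3037)/(171.1000−103.8400) = 0.3550. V = [p*·53.1828 + (1−p*)·29.3037]/1.28 = 35.9851. B = V − Δ·S = -5.9079.
The time-0 hedge costs 35.9851, which is the no-arbitrage price.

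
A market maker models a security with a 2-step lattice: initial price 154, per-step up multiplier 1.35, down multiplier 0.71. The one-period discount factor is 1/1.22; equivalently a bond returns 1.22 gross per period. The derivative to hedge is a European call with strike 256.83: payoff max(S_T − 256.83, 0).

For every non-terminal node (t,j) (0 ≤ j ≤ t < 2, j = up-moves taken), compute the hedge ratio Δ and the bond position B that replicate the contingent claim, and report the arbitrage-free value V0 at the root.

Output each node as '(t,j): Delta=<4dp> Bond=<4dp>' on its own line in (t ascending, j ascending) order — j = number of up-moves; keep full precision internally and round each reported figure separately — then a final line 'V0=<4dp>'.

(0,0): Delta=0.1580 Bond=-14.1568
(1,0): Delta=0.0000 Bond=0.0000
(1,1): Delta=0.1791 Bond=-21.6737
V0=10.1689

Risk-neutral probability p* = (R−d)/(u−d) = (1.22−0.71)/(1.35−0.71) = 0.7969.
Terminal payoffs: V(2,0)=0.0000, V(2,1)=0.0000, V(2,2)=23.8350
  t=1,j=0: stock 109.3400 → up 147.6090 (V=0.0000), down 77.6314 (V=0.0000). Price 0.0000; hedge Δ=0.0000, bond B=0.0000.
  t=1,j=1: stock 207.9000 → up 280.6650 (V=23.8350), down 147.6090 (V=0.0000). Price 15.5685; hedge Δ=0.1791, bond B=-21.6737.
  t=0,j=0: stock 154.0000 → up 207.9000 (V=15.5685), down 109.3400 (V=0.0000). Price 10.1689; hedge Δ=0.1580, bond B=-14.1568.
Each (Δ,B) replicates both successor values, so the strategy is self-financing and V0 is arbitrage-free.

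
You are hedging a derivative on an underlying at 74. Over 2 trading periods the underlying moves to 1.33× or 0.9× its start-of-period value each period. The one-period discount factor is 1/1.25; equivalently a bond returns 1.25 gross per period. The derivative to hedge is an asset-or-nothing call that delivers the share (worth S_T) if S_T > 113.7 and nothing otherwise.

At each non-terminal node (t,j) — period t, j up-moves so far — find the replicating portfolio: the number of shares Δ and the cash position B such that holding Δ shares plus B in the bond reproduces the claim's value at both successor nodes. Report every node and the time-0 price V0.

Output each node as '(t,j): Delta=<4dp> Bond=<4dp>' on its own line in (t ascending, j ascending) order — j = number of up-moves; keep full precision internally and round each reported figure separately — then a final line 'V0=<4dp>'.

Since d<R<u, set p* = (R−d)/(u−d) = 0.8140; price each node as the discounted p*-expectation of its children.
Terminal payoffs: V(2,0)=0.0000, V(2,1)=0.0000, V(2,2)=130.8986
(1,0): S=66.6000. Δ = (V_up−V_dn)/(S_up−S_dn) = (0.0000−0.0000)/(88.5780−59.9400) = 0.0000. V = [p*·0.0000 + (1−p*)·0.0000]/1.25 = 0.0000. B = V − Δ·S = 0.0000.
(1,1): S=98.4200. Δ = (V_up−V_dn)/(S_up−S_dn) = (130.8986−0.0000)/(130.8986−88.5780) = 3.0930. V = [p*·130.8986 + (1−p*)·0.0000]/1.25 = 85.2363. B = V − Δ·S = -219.1791.
(0,0): S=74.0000. Δ = (V_up−V_dn)/(S_up−S_dn) = (85.2363−0.0000)/(98.4200−66.6000) = 2.6787. V = [p*·85.2363 + (1−p*)·0.0000]/1.25 = 55.5027. B = V − Δ·S = -142.7212.
Each (Δ,B) replicates both successor values, so the strategy is self-financing and V0 is arbitrage-free.

(0,0): Delta=2.6787 Bond=-142.7212
(1,0): Delta=0.0000 Bond=0.0000
(1,1): Delta=3.0930 Bond=-219.1791
V0=55.5027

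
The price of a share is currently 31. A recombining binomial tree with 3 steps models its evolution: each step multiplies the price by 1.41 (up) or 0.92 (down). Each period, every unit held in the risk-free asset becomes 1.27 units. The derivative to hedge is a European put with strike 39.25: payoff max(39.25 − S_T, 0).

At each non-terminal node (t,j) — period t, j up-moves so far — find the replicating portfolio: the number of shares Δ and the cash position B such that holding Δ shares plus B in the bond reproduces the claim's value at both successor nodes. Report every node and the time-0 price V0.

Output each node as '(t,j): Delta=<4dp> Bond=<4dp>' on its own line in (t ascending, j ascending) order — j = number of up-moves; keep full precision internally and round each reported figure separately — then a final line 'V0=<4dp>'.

Since d<R<u, set p* = (R−d)/(u−d) = 0.7143; price each node as the discounted p*-expectation of its children.
Terminal values V(3,·): V(3,0)=15.1107, V(3,1)=2.2539, V(3,2)=0.0000, V(3,3)=0.0000
Node (2,0) S=26.2384: V=(p*·2.2539+(1−p*)·15.1107)/1.27=4.6671; Δ=(2.2539−15.1107)/(36.9961−24.1393)=-1.0000; B=V−Δ·S=30.9055
Node (2,1) S=40.2132: V=(p*·0.0000+(1−p*)·2.2539)/1.27=0.5071; Δ=(0.0000−2.2539)/(56.7006−36.9961)=-0.1144; B=V−Δ·S=5.1068
Node (2,2) S=61.6311: V=(p*·0.0000+(1−p*)·0.0000)/1.27=0.0000; Δ=(0.0000−0.0000)/(86.8999−56.7006)=0.0000; B=V−Δ·S=0.0000
Node (1,0) S=28.5200: V=(p*·0.5071+(1−p*)·4.6671)/1.27=1.3352; Δ=(0.5071−4.6671)/(40.2132−26.2384)=-0.2977; B=V−Δ·S=9.8251
Node (1,1) S=43.7100: V=(p*·0.0000+(1−p*)·0.5071)/1.27=0.1141; Δ=(0.0000−0.5071)/(61.6311−40.2132)=-0.0237; B=V−Δ·S=1.1489
Node (0,0) S=31.0000: V=(p*·0.1141+(1−p*)·1.3352)/1.27=0.3645; Δ=(0.1141−1.3352)/(43.7100−28.5200)=-0.0804; B=V−Δ·S=2.8565
Check: Δ(0,0)·S0 + B(0,0) = 0.3645 = V0.

(0,0): Delta=-0.0804 Bond=2.8565
(1,0): Delta=-0.2977 Bond=9.8251
(1,1): Delta=-0.0237 Bond=1.1489
(2,0): Delta=-1.0000 Bond=30.9055
(2,1): Delta=-0.1144 Bond=5.1068
(2,2): Delta=0.0000 Bond=0.0000
V0=0.3645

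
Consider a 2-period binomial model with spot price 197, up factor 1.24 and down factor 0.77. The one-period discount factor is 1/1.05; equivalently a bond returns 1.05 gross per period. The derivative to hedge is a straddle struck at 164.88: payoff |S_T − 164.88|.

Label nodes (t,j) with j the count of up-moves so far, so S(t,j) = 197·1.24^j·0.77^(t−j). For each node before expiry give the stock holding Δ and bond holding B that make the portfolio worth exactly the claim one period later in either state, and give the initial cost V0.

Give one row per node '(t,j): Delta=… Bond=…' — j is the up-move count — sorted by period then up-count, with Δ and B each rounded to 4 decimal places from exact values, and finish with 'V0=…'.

The replicating-portfolio and risk-neutral prices coincide; use p* = (1.05−0.77)/(1.24−0.77) = 0.5957 for the latter.
Payoff layer (t=2): V(2,0)=48.0787, V(2,1)=23.2156, V(2,2)=138.0272
Node (1,0) S=151.6900: V=(p*·23.2156+(1−p*)·48.0787)/1.05=31.6825; Δ=(23.2156−48.0787)/(188.0956−116.8013)=-0.3487; B=V−Δ·S=84.5827
Node (1,1) S=244.2800: V=(p*·138.0272+(1−p*)·23.2156)/1.05=87.2514; Δ=(138.0272−23.2156)/(302.9072−188.0956)=1.0000; B=V−Δ·S=-157.0286
Node (0,0) S=197.0000: V=(p*·87.2514+(1−p*)·31.6825)/1.05=61.7023; Δ=(87.2514−31.6825)/(244.2800−151.6900)=0.6002; B=V−Δ·S=-56.5294
Self-financing check: at every node Δ·S+B equals the discounted successor values.

(0,0): Delta=0.6002 Bond=-56.5294
(1,0): Delta=-0.3487 Bond=84.5827
(1,1): Delta=1.0000 Bond=-157.0286
V0=61.7023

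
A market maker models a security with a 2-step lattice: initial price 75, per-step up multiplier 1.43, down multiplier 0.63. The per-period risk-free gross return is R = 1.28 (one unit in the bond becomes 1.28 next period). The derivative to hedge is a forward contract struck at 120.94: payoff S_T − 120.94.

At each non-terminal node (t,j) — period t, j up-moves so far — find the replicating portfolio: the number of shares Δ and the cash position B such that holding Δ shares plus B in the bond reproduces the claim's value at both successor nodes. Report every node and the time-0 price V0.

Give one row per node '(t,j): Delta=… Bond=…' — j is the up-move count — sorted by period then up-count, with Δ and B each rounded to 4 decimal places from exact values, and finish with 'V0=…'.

(0,0): Delta=1.0000 Bond=-73.8159
(1,0): Delta=1.0000 Bond=-94.4844
(1,1): Delta=1.0000 Bond=-94.4844
V0=1.1841

The replicating-portfolio and risk-neutral prices coincide; use p* = (1.28−0.63)/(1.43−0.63) = 0.8125 for the latter.
Terminal values V(2,·): V(2,0)=-91.1725, V(2,1)=-53.3725, V(2,2)=32.4275
  t=1,j=0: stock 47.2500 → up 67.5675 (V=-53.3725), down 29.7675 (V=-91.1725). Price -47.2344; hedge Δ=1.0000, bond B=-94.4844.
  t=1,j=1: stock 107.2500 → up 153.3675 (V=32.4275), down 67.5675 (V=-53.3725). Price 12.7656; hedge Δ=1.0000, bond B=-94.4844.
  t=0,j=0: stock 75.0000 → up 107.2500 (V=12.7656), down 47.2500 (V=-47.2344). Price 1.1841; hedge Δ=1.0000, bond B=-73.8159.
The time-0 hedge costs 1.1841, which is the no-arbitrage price.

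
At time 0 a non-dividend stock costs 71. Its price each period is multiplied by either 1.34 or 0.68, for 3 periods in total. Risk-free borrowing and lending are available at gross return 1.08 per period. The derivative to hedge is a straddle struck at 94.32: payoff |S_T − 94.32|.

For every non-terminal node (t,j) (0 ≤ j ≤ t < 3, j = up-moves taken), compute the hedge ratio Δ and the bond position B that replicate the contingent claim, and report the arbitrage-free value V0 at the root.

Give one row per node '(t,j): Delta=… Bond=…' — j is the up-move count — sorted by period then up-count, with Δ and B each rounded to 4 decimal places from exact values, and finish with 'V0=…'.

(0,0): Delta=0.0284 Bond=28.9023
(1,0): Delta=-1.0000 Bond=80.8642
(1,1): Delta=0.3676 Bond=-1.0579
(2,0): Delta=-1.0000 Bond=87.3333
(2,1): Delta=-1.0000 Bond=87.3333
(2,2): Delta=0.8187 Bond=-58.6518
V0=30.9166

Since d<R<u, set p* = (R−d)/(u−d) = 0.6061; price each node as the discounted p*-expectation of its children.
Terminal payoffs: V(3,0)=71.9953, V(3,1)=50.3273, V(3,2)=7.6284, V(3,3)=76.5134
(2,0): S=32.8304. Δ = (V_up−V_dn)/(S_up−S_dn) = (50.3273−71.9953)/(43.9927−22.3247) = -1.0000. V = [p*·50.3273 + (1−p*)·71.9953]/1.08 = 54.5029. B = V − Δ·S = 87.3333.
(2,1): S=64.6952. Δ = (V_up−V_dn)/(S_up−S_dn) = (7.6284−50.3273)/(86.6916−43.9927) = -1.0000. V = [p*·7.6284 + (1−p*)·50.3273]/1.08 = 22.6381. B = V − Δ·S = 87.3333.
(2,2): S=127.4876. Δ = (V_up−V_dn)/(S_up−S_dn) = (76.5134−7.6284)/(170.8334−86.6916) = 0.8187. V = [p*·76.5134 + (1−p*)·7.6284]/1.08 = 45.7193. B = V − Δ·S = -58.6518.
(1,0): S=48.2800. Δ = (V_up−V_dn)/(S_up−S_dn) = (22.6381−54.5029)/(64.6952−32.8304) = -1.0000. V = [p*·22.6381 + (1−p*)·54.5029]/1.08 = 32.5842. B = V − Δ·S = 80.8642.
(1,1): S=95.1400. Δ = (V_up−V_dn)/(S_up−S_dn) = (45.7193−22.6381)/(127.4876−64.6952) = 0.3676. V = [p*·45.7193 + (1−p*)·22.6381]/1.08 = 33.9137. B = V − Δ·S = -1.0579.
(0,0): S=71.0000. Δ = (V_up−V_dn)/(S_up−S_dn) = (33.9137−32.5842)/(95.1400−48.2800) = 0.0284. V = [p*·33.9137 + (1−p*)·32.5842]/1.08 = 30.9166. B = V − Δ·S = 28.9023.
Check: Δ(0,0)·S0 + B(0,0) = 30.9166 = V0.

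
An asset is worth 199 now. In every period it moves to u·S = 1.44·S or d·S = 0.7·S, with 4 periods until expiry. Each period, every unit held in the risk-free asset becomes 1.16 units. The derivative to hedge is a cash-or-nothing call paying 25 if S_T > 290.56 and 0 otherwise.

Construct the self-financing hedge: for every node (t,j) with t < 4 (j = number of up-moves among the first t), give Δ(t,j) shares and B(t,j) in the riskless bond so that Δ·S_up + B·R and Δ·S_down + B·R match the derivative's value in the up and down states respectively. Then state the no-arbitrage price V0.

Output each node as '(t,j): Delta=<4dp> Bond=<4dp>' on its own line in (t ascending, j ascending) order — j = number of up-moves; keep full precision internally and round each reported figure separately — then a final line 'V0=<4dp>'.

(0,0): Delta=0.0477 Bond=-2.4124
(1,0): Delta=0.0696 Bond=-5.8544
(1,1): Delta=0.0412 Bond=-0.9382
(2,0): Delta=0.0000 Bond=0.0000
(2,1): Delta=0.0903 Bond=-10.9249
(2,2): Delta=0.0267 Bond=4.8992
(3,0): Delta=0.0000 Bond=0.0000
(3,1): Delta=0.0000 Bond=0.0000
(3,2): Delta=0.1170 Bond=-20.3868
(3,3): Delta=0.0000 Bond=21.5517
V0=7.0813

Risk-neutral probability p* = (R−d)/(u−d) = (1.16−0.7)/(1.44−0.7) = 0.6216.
Terminal payoffs: V(4,0)=0.0000, V(4,1)=0.0000, V(4,2)=0.0000, V(4,3)=25.0000, V(4,4)=25.0000
  t=3,j=0: stock 68.2570 → up 98.2901 (V=0.0000), down 47.7799 (V=0.0000). Price 0.0000; hedge Δ=0.0000, bond B=0.0000.
  t=3,j=1: stock 140.4144 → up 202.1967 (V=0.0000), down 98.2901 (V=0.0000). Price 0.0000; hedge Δ=0.0000, bond B=0.0000.
  t=3,j=2: stock 288.8525 → up 415.9476 (V=25.0000), down 202.1967 (V=0.0000). Price 13.3970; hedge Δ=0.1170, bond B=-20.3868.
  t=3,j=3: stock 594.2108 → up 855.6636 (V=25.0000), down 415.9476 (V=25.0000). Price 21.5517; hedge Δ=0.0000, bond B=21.5517.
  t=2,j=0: stock 97.5100 → up 140.4144 (V=0.0000), down 68.2570 (V=0.0000). Price 0.0000; hedge Δ=0.0000, bond B=0.0000.
  t=2,j=1: stock 200.5920 → up 288.8525 (V=13.3970), down 140.4144 (V=0.0000). Price 7.1792; hedge Δ=0.0903, bond B=-10.9249.
  t=2,j=2: stock 412.6464 → up 594.2108 (V=21.5517), down 288.8525 (V=13.3970). Price 15.9191; hedge Δ=0.0267, bond B=4.8992.
  t=1,j=0: stock 139.3000 → up 200.5920 (V=7.1792), down 97.5100 (V=0.0000). Price 3.8472; hedge Δ=0.0696, bond B=-5.8544.
  t=1,j=1: stock 286.5600 → up 412.6464 (V=15.9191), down 200.5920 (V=7.1792). Price 10.8725; hedge Δ=0.0412, bond B=-0.9382.
  t=0,j=0: stock 199.0000 → up 286.5600 (V=10.8725), down 139.3000 (V=3.8472). Price 7.0813; hedge Δ=0.0477, bond B=-2.4124.
The time-0 hedge costs 7.0813, which is the no-arbitrage price.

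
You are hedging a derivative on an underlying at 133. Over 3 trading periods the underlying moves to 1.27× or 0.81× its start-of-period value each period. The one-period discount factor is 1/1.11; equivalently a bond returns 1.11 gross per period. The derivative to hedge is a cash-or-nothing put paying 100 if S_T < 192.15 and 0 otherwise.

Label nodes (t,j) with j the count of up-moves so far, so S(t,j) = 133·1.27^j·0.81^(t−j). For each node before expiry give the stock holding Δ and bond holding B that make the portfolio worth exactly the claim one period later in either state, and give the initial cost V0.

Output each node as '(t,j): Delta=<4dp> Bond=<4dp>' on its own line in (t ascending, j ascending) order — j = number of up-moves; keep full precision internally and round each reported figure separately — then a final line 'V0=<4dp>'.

(0,0): Delta=-0.5642 Bond=127.8819
(1,0): Delta=0.0000 Bond=81.1622
(1,1): Delta=-0.7562 Bond=174.3684
(2,0): Delta=0.0000 Bond=90.0901
(2,1): Delta=0.0000 Bond=90.0901
(2,2): Delta=-1.0134 Bond=248.7270
V0=52.8366

The replicating-portfolio and risk-neutral prices coincide; use p* = (1.11−0.81)/(1.27−0.81) = 0.6522 for the latter.
Terminal values V(3,·): V(3,0)=100.0000, V(3,1)=100.0000, V(3,2)=100.0000, V(3,3)=0.0000
  t=2,j=0: stock 87.2613 → up 110.8219 (V=100.0000), down 70.6817 (V=100.0000). Price 90.0901; hedge Δ=0.0000, bond B=90.0901.
  t=2,j=1: stock 136.8171 → up 173.7577 (V=100.0000), down 110.8219 (V=100.0000). Price 90.0901; hedge Δ=0.0000, bond B=90.0901.
  t=2,j=2: stock 214.5157 → up 272.4349 (V=0.0000), down 173.7577 (V=100.0000). Price 31.3357; hedge Δ=-1.0134, bond B=248.7270.
  t=1,j=0: stock 107.7300 → up 136.8171 (V=90.0901), down 87.2613 (V=90.0901). Price 81.1622; hedge Δ=0.0000, bond B=81.1622.
  t=1,j=1: stock 168.9100 → up 214.5157 (V=31.3357), down 136.8171 (V=90.0901). Price 46.6414; hedge Δ=-0.7562, bond B=174.3684.
  t=0,j=0: stock 133.0000 → up 168.9100 (V=46.6414), down 107.7300 (V=81.1622). Price 52.8366; hedge Δ=-0.5642, bond B=127.8819.
The time-0 hedge costs 52.8366, which is the no-arbitrage price.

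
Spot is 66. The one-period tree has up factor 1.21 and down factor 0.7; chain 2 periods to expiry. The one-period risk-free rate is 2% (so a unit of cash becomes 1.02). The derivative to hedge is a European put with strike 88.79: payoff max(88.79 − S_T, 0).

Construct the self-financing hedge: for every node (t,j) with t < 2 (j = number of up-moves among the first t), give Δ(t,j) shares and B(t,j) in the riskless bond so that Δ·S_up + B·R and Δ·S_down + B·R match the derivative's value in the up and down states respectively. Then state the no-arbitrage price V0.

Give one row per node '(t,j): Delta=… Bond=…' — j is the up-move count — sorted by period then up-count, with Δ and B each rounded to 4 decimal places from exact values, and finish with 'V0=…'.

The replicating-portfolio and risk-neutral prices coincide; use p* = (1.02−0.7)/(1.21−0.7) = 0.6275 for the latter.
Terminal payoffs: V(2,0)=56.4500, V(2,1)=32.8880, V(2,2)=0.0000
  t=1,j=0: stock 46.2000 → up 55.9020 (V=32.8880), down 32.3400 (V=56.4500). Price 40.8490; hedge Δ=-1.0000, bond B=87.0490.
  t=1,j=1: stock 79.8600 → up 96.6306 (V=0.0000), down 55.9020 (V=32.8880). Price 12.0121; hedge Δ=-0.8075, bond B=76.4984.
  t=0,j=0: stock 66.0000 → up 79.8600 (V=12.0121), down 46.2000 (V=40.8490). Price 22.3091; hedge Δ=-0.8567, bond B=78.8520.
The time-0 hedge costs 22.3091, which is the no-arbitrage price.

(0,0): Delta=-0.8567 Bond=78.8520
(1,0): Delta=-1.0000 Bond=87.0490
(1,1): Delta=-0.8075 Bond=76.4984
V0=22.3091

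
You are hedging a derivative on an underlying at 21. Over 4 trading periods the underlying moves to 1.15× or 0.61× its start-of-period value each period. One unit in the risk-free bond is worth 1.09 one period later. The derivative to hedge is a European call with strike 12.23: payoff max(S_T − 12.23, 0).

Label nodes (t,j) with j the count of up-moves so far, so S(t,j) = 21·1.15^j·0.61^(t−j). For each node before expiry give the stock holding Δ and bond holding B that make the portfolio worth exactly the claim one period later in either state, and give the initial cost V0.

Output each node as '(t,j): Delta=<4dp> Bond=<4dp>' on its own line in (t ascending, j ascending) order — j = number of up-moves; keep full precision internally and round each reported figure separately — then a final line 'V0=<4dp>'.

(0,0): Delta=0.9549 Bond=-7.6136
(1,0): Delta=0.6972 Bond=-4.9984
(1,1): Delta=0.9720 Bond=-8.7114
(2,0): Delta=0.0000 Bond=0.0000
(2,1): Delta=0.7435 Bond=-6.1293
(2,2): Delta=0.9871 Bond=-9.9162
(3,0): Delta=0.0000 Bond=0.0000
(3,1): Delta=0.0000 Bond=0.0000
(3,2): Delta=0.7928 Bond=-7.5161
(3,3): Delta=1.0000 Bond=-11.2202
V0=12.4389

Risk-neutral probability p* = (R−d)/(u−d) = (1.09−0.61)/(1.15−0.61) = 0.8889.
At expiry t=4: V(4,0)=0.0000, V(4,1)=0.0000, V(4,2)=0.0000, V(4,3)=7.2524, V(4,4)=24.4991
Node (3,0) S=4.7666: V=(p*·0.0000+(1−p*)·0.0000)/1.09=0.0000; Δ=(0.0000−0.0000)/(5.4816−2.9076)=0.0000; B=V−Δ·S=0.0000
Node (3,1) S=8.9862: V=(p*·0.0000+(1−p*)·0.0000)/1.09=0.0000; Δ=(0.0000−0.0000)/(10.3341−5.4816)=0.0000; B=V−Δ·S=0.0000
Node (3,2) S=16.9412: V=(p*·7.2524+(1−p*)·0.0000)/1.09=5.9143; Δ=(7.2524−0.0000)/(19.4824−10.3341)=0.7928; B=V−Δ·S=-7.5161
Node (3,3) S=31.9384: V=(p*·24.4991+(1−p*)·7.2524)/1.09=20.7182; Δ=(24.4991−7.2524)/(36.7291−19.4824)=1.0000; B=V−Δ·S=-11.2202
Node (2,0) S=7.8141: V=(p*·0.0000+(1−p*)·0.0000)/1.09=0.0000; Δ=(0.0000−0.0000)/(8.9862−4.7666)=0.0000; B=V−Δ·S=0.0000
Node (2,1) S=14.7315: V=(p*·5.9143+(1−p*)·0.0000)/1.09=4.8231; Δ=(5.9143−0.0000)/(16.9412−8.9862)=0.7435; B=V−Δ·S=-6.1293
Node (2,2) S=27.7725: V=(p*·20.7182+(1−p*)·5.9143)/1.09=17.4985; Δ=(20.7182−5.9143)/(31.9384−16.9412)=0.9871; B=V−Δ·S=-9.9162
Node (1,0) S=12.8100: V=(p*·4.8231+(1−p*)·0.0000)/1.09=3.9332; Δ=(4.8231−0.0000)/(14.7315−7.8141)=0.6972; B=V−Δ·S=-4.9984
Node (1,1) S=24.1500: V=(p*·17.4985+(1−p*)·4.8231)/1.09=14.7615; Δ=(17.4985−4.8231)/(27.7725−14.7315)=0.9720; B=V−Δ·S=-8.7114
Node (0,0) S=21.0000: V=(p*·14.7615+(1−p*)·3.9332)/1.09=12.4389; Δ=(14.7615−3.9332)/(24.1500−12.8100)=0.9549; B=V−Δ·S=-7.6136
Self-financing check: at every node Δ·S+B equals the discounted successor values.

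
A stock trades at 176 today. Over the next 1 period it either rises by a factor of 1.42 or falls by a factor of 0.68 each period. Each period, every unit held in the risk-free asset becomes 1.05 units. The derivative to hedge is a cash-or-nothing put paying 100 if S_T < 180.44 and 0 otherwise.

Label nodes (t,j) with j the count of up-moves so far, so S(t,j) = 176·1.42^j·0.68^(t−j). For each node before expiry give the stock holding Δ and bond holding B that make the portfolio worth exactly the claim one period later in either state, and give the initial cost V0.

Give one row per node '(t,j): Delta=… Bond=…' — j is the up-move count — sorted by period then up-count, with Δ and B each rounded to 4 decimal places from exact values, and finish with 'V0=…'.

No-arbitrage ⇒ martingale measure with p* = (R−d)/(u−d) = 0.5000.
At expiry t=1: V(1,0)=100.0000, V(1,1)=0.0000
Node (0,0) S=176.0000: V=(p*·0.0000+(1−p*)·100.0000)/1.05=47.6190; Δ=(0.0000−100.0000)/(249.9200−119.6800)=-0.7678; B=V−Δ·S=182.7542
Self-financing check: at every node Δ·S+B equals the discounted successor values.

(0,0): Delta=-0.7678 Bond=182.7542
V0=47.6190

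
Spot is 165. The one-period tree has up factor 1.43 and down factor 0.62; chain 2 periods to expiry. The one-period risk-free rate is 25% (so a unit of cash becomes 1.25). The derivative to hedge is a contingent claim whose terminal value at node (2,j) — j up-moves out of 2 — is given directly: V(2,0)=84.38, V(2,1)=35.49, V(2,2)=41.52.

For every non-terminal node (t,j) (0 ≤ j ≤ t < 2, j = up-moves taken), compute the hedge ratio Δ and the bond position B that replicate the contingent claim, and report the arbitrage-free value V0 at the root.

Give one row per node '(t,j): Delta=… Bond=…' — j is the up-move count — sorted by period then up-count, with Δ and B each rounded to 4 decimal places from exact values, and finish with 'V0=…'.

No-arbitrage ⇒ martingale measure with p* = (R−d)/(u−d) = 0.7778.
Terminal values V(2,·): V(2,0)=84.3800, V(2,1)=35.4900, V(2,2)=41.5200
Node (1,0) S=102.3000: V=(p*·35.4900+(1−p*)·84.3800)/1.25=37.0836; Δ=(35.4900−84.3800)/(146.2890−63.4260)=-0.5900; B=V−Δ·S=97.4416
Node (1,1) S=235.9500: V=(p*·41.5200+(1−p*)·35.4900)/1.25=32.1440; Δ=(41.5200−35.4900)/(337.4085−146.2890)=0.0316; B=V−Δ·S=24.6996
Node (0,0) S=165.0000: V=(p*·32.1440+(1−p*)·37.0836)/1.25=26.5933; Δ=(32.1440−37.0836)/(235.9500−102.3000)=-0.0370; B=V−Δ·S=32.6916
Check: Δ(0,0)·S0 + B(0,0) = 26.5933 = V0.

(0,0): Delta=-0.0370 Bond=32.6916
(1,0): Delta=-0.5900 Bond=97.4416
(1,1): Delta=0.0316 Bond=24.6996
V0=26.5933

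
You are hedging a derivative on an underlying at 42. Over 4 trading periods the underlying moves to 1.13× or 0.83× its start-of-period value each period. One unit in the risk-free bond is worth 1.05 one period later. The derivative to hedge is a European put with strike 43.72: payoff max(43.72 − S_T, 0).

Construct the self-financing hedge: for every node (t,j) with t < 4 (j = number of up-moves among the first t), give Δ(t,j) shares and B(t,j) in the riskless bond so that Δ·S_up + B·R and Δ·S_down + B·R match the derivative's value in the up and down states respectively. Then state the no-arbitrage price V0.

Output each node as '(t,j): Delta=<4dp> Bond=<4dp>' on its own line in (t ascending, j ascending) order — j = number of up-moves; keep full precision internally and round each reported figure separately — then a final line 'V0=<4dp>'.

Since d<R<u, set p* = (R−d)/(u−d) = 0.7333; price each node as the discounted p*-expectation of its children.
Payoff layer (t=4): V(4,0)=23.7875, V(4,1)=16.5830, V(4,2)=6.7744, V(4,3)=0.0000, V(4,4)=0.0000
(3,0): S=24.0151. Δ = (V_up−V_dn)/(S_up−S_dn) = (16.5830−23.7875)/(27.1370−19.9325) = -1.0000. V = [p*·16.5830 + (1−p*)·23.7875]/1.05 = 17.6230. B = V − Δ·S = 41.6381.
(3,1): S=32.6952. Δ = (V_up−V_dn)/(S_up−S_dn) = (6.7744−16.5830)/(36.9456−27.1370) = -1.0000. V = [p*·6.7744 + (1−p*)·16.5830]/1.05 = 8.9429. B = V − Δ·S = 41.6381.
(3,2): S=44.5127. Δ = (V_up−V_dn)/(S_up−S_dn) = (0.0000−6.7744)/(50.2994−36.9456) = -0.5073. V = [p*·0.0000 + (1−p*)·6.7744]/1.05 = 1.7205. B = V − Δ·S = 24.3019.
(3,3): S=60.6017. Δ = (V_up−V_dn)/(S_up−S_dn) = (0.0000−0.0000)/(68.4799−50.2994) = 0.0000. V = [p*·0.0000 + (1−p*)·0.0000]/1.05 = 0.0000. B = V − Δ·S = 0.0000.
(2,0): S=28.9338. Δ = (V_up−V_dn)/(S_up−S_dn) = (8.9429−17.6230)/(32.6952−24.0151) = -1.0000. V = [p*·8.9429 + (1−p*)·17.6230]/1.05 = 10.7215. B = V − Δ·S = 39.6553.
(2,1): S=39.3918. Δ = (V_up−V_dn)/(S_up−S_dn) = (1.7205−8.9429)/(44.5127−32.6952) = -0.6112. V = [p*·1.7205 + (1−p*)·8.9429]/1.05 = 3.4728. B = V − Δ·S = 27.5475.
(2,2): S=53.6298. Δ = (V_up−V_dn)/(S_up−S_dn) = (0.0000−1.7205)/(60.6017−44.5127) = -0.1069. V = [p*·0.0000 + (1−p*)·1.7205]/1.05 = 0.4369. B = V − Δ·S = 6.1719.
(1,0): S=34.8600. Δ = (V_up−V_dn)/(S_up−S_dn) = (3.4728−10.7215)/(39.3918−28.9338) = -0.6931. V = [p*·3.4728 + (1−p*)·10.7215]/1.05 = 5.1484. B = V − Δ·S = 29.3107.
(1,1): S=47.4600. Δ = (V_up−V_dn)/(S_up−S_dn) = (0.4369−3.4728)/(53.6298−39.3918) = -0.2132. V = [p*·0.4369 + (1−p*)·3.4728]/1.05 = 1.1872. B = V − Δ·S = 11.3067.
(0,0): S=42.0000. Δ = (V_up−V_dn)/(S_up−S_dn) = (1.1872−5.1484)/(47.4600−34.8600) = -0.3144. V = [p*·1.1872 + (1−p*)·5.1484]/1.05 = 2.1367. B = V − Δ·S = 15.3408.
Self-financing check: at every node Δ·S+B equals the discounted successor values.

(0,0): Delta=-0.3144 Bond=15.3408
(1,0): Delta=-0.6931 Bond=29.3107
(1,1): Delta=-0.2132 Bond=11.3067
(2,0): Delta=-1.0000 Bond=39.6553
(2,1): Delta=-0.6112 Bond=27.5475
(2,2): Delta=-0.1069 Bond=6.1719
(3,0): Delta=-1.0000 Bond=41.6381
(3,1): Delta=-1.0000 Bond=41.6381
(3,2): Delta=-0.5073 Bond=24.3019
(3,3): Delta=0.0000 Bond=0.0000
V0=2.1367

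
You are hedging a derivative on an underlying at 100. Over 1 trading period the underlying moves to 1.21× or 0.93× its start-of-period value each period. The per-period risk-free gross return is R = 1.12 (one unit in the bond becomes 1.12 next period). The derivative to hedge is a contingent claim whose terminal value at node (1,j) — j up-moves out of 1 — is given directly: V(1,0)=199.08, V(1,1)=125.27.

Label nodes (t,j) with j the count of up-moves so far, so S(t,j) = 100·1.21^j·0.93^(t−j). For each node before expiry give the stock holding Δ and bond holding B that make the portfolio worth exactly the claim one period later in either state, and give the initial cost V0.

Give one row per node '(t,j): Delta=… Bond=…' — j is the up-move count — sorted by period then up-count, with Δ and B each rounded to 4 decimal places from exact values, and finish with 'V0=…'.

(0,0): Delta=-2.6361 Bond=396.6381
V0=133.0309

Under the risk-neutral measure, an up-move has probability p* = (R−d)/(u−d) = 0.6786 and values discount at R = 1.12.
Terminal payoffs: V(1,0)=199.0800, V(1,1)=125.2700
(0,0): S=100.0000. Δ = (V_up−V_dn)/(S_up−S_dn) = (125.2700−199.0800)/(121.0000−93.0000) = -2.6361. V = [p*·125.2700 + (1−p*)·199.0800]/1.12 = 133.0309. B = V − Δ·S = 396.6381.
Check: Δ(0,0)·S0 + B(0,0) = 133.0309 = V0.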